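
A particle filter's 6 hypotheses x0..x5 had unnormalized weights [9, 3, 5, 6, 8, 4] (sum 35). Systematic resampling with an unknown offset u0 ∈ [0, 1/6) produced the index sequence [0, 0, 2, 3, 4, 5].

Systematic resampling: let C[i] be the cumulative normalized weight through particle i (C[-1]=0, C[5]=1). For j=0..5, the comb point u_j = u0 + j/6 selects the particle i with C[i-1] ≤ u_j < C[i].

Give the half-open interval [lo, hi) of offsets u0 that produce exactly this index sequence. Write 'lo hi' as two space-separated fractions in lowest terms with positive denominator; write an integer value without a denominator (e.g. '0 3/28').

C = [9/35, 12/35, 17/35, 23/35, 31/35, 1]
j=0 picked index 0: u0 ∈ [0, 9/35)
j=1 picked index 0: u0 ∈ [-1/6, 19/210)
j=2 picked index 2: u0 ∈ [1/105, 16/105)
j=3 picked index 3: u0 ∈ [-1/70, 11/70)
j=4 picked index 4: u0 ∈ [-1/105, 23/105)
j=5 picked index 5: u0 ∈ [11/210, 1/6)
intersection: [11/210, 19/210)

11/210 19/210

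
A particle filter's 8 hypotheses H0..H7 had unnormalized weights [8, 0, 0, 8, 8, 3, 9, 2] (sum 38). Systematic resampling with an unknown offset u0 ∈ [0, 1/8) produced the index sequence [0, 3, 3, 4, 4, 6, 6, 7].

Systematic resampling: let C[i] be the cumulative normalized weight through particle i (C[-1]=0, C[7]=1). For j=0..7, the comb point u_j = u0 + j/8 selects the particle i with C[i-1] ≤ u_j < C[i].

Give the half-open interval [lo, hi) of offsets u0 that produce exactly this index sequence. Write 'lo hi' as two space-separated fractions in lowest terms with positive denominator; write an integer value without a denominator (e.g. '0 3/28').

C = [4/19, 4/19, 4/19, 8/19, 12/19, 27/38, 18/19, 1]
j=0 picked index 0: u0 ∈ [0, 4/19)
j=1 picked index 3: u0 ∈ [13/152, 45/152)
j=2 picked index 3: u0 ∈ [-3/76, 13/76)
j=3 picked index 4: u0 ∈ [7/152, 39/152)
j=4 picked index 4: u0 ∈ [-3/38, 5/38)
j=5 picked index 6: u0 ∈ [13/152, 49/152)
j=6 picked index 6: u0 ∈ [-3/76, 15/76)
j=7 picked index 7: u0 ∈ [11/152, 1/8)
intersection: [13/152, 1/8)

13/152 1/8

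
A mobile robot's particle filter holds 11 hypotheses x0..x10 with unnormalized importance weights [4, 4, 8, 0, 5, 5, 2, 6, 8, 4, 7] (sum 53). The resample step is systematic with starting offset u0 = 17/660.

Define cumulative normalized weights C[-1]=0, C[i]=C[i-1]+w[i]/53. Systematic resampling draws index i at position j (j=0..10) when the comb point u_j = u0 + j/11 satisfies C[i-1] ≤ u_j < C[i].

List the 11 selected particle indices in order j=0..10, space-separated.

C = [4/53, 8/53, 16/53, 16/53, 21/53, 26/53, 28/53, 34/53, 42/53, 46/53, 1]
j=0: u_0=17/660 ∈ [0, 4/53) → index 0
j=1: u_1=7/60 ∈ [4/53, 8/53) → index 1
j=2: u_2=137/660 ∈ [8/53, 16/53) → index 2
j=3: u_3=197/660 ∈ [8/53, 16/53) → index 2
j=4: u_4=257/660 ∈ [16/53, 21/53) → index 4
j=5: u_5=317/660 ∈ [21/53, 26/53) → index 5
j=6: u_6=377/660 ∈ [28/53, 34/53) → index 7
j=7: u_7=437/660 ∈ [34/53, 42/53) → index 8
j=8: u_8=497/660 ∈ [34/53, 42/53) → index 8
j=9: u_9=557/660 ∈ [42/53, 46/53) → index 9
j=10: u_10=617/660 ∈ [46/53, 1) → index 10

0 1 2 2 4 5 7 8 8 9 10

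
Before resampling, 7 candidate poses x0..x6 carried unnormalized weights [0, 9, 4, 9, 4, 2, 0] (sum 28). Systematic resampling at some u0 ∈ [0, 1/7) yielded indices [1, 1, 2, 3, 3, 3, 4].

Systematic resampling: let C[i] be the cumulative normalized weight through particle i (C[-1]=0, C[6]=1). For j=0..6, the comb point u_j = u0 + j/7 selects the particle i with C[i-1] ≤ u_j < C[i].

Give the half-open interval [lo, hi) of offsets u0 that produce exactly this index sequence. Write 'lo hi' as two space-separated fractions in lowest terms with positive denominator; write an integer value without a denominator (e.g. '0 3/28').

C = [0, 9/28, 13/28, 11/14, 13/14, 1, 1]
j=0 picked index 1: u0 ∈ [0, 9/28)
j=1 picked index 1: u0 ∈ [-1/7, 5/28)
j=2 picked index 2: u0 ∈ [1/28, 5/28)
j=3 picked index 3: u0 ∈ [1/28, 5/14)
j=4 picked index 3: u0 ∈ [-3/28, 3/14)
j=5 picked index 3: u0 ∈ [-1/4, 1/14)
j=6 picked index 4: u0 ∈ [-1/14, 1/14)
intersection: [1/28, 1/14)

1/28 1/14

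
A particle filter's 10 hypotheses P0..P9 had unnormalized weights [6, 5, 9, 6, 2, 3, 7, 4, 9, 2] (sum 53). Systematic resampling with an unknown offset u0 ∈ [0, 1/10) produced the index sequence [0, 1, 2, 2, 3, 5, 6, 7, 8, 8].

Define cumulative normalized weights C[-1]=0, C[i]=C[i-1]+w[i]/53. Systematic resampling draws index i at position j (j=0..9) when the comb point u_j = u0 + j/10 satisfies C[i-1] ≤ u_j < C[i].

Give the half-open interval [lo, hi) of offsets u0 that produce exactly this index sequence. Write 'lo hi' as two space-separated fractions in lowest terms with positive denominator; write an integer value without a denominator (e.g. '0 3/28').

C = [6/53, 11/53, 20/53, 26/53, 28/53, 31/53, 38/53, 42/53, 51/53, 1]
j=0 picked index 0: u0 ∈ [0, 6/53)
j=1 picked index 1: u0 ∈ [7/530, 57/530)
j=2 picked index 2: u0 ∈ [2/265, 47/265)
j=3 picked index 2: u0 ∈ [-49/530, 41/530)
j=4 picked index 3: u0 ∈ [-6/265, 24/265)
j=5 picked index 5: u0 ∈ [3/106, 9/106)
j=6 picked index 6: u0 ∈ [-4/265, 31/265)
j=7 picked index 7: u0 ∈ [9/530, 49/530)
j=8 picked index 8: u0 ∈ [-2/265, 43/265)
j=9 picked index 8: u0 ∈ [-57/530, 33/530)
intersection: [3/106, 33/530)

3/106 33/530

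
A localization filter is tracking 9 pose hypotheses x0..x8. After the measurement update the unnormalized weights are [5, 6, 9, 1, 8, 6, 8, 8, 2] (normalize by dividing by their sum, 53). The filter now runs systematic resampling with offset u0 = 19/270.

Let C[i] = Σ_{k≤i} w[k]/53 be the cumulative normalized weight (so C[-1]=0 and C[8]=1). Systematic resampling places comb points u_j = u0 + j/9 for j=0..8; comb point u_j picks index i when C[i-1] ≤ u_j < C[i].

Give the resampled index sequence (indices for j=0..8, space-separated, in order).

C = [5/53, 11/53, 20/53, 21/53, 29/53, 35/53, 43/53, 51/53, 1]
j=0: u_0=19/270 ∈ [0, 5/53) → index 0
j=1: u_1=49/270 ∈ [5/53, 11/53) → index 1
j=2: u_2=79/270 ∈ [11/53, 20/53) → index 2
j=3: u_3=109/270 ∈ [21/53, 29/53) → index 4
j=4: u_4=139/270 ∈ [21/53, 29/53) → index 4
j=5: u_5=169/270 ∈ [29/53, 35/53) → index 5
j=6: u_6=199/270 ∈ [35/53, 43/53) → index 6
j=7: u_7=229/270 ∈ [43/53, 51/53) → index 7
j=8: u_8=259/270 ∈ [43/53, 51/53) → index 7

0 1 2 4 4 5 6 7 7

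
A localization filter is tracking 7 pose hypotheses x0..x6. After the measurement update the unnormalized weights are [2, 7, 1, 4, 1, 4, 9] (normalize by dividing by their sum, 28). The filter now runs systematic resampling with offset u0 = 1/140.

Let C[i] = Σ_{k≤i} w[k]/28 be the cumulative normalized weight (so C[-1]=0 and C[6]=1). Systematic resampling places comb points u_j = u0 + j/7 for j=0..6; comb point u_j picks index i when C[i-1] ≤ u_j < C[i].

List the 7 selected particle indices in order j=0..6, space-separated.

0 1 1 3 5 6 6

C = [1/14, 9/28, 5/14, 1/2, 15/28, 19/28, 1]
j=0: u_0=1/140 ∈ [0, 1/14) → index 0
j=1: u_1=3/20 ∈ [1/14, 9/28) → index 1
j=2: u_2=41/140 ∈ [1/14, 9/28) → index 1
j=3: u_3=61/140 ∈ [5/14, 1/2) → index 3
j=4: u_4=81/140 ∈ [15/28, 19/28) → index 5
j=5: u_5=101/140 ∈ [19/28, 1) → index 6
j=6: u_6=121/140 ∈ [19/28, 1) → index 6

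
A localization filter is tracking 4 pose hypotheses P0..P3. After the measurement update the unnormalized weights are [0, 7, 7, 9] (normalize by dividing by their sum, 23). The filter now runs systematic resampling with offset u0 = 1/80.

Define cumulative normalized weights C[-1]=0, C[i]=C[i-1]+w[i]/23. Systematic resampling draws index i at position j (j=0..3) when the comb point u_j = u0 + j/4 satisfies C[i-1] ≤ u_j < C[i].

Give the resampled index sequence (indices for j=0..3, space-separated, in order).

1 1 2 3

C = [0, 7/23, 14/23, 1]
j=0: u_0=1/80 ∈ [0, 7/23) → index 1
j=1: u_1=21/80 ∈ [0, 7/23) → index 1
j=2: u_2=41/80 ∈ [7/23, 14/23) → index 2
j=3: u_3=61/80 ∈ [14/23, 1) → index 3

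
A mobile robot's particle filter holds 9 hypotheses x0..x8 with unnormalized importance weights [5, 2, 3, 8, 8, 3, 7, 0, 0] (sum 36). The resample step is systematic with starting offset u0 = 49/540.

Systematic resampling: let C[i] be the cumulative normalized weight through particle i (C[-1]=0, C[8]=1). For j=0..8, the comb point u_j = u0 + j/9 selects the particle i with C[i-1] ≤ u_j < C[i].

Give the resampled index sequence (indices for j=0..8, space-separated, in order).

0 2 3 3 4 4 5 6 6

C = [5/36, 7/36, 5/18, 1/2, 13/18, 29/36, 1, 1, 1]
j=0: u_0=49/540 ∈ [0, 5/36) → index 0
j=1: u_1=109/540 ∈ [7/36, 5/18) → index 2
j=2: u_2=169/540 ∈ [5/18, 1/2) → index 3
j=3: u_3=229/540 ∈ [5/18, 1/2) → index 3
j=4: u_4=289/540 ∈ [1/2, 13/18) → index 4
j=5: u_5=349/540 ∈ [1/2, 13/18) → index 4
j=6: u_6=409/540 ∈ [13/18, 29/36) → index 5
j=7: u_7=469/540 ∈ [29/36, 1) → index 6
j=8: u_8=529/540 ∈ [29/36, 1) → index 6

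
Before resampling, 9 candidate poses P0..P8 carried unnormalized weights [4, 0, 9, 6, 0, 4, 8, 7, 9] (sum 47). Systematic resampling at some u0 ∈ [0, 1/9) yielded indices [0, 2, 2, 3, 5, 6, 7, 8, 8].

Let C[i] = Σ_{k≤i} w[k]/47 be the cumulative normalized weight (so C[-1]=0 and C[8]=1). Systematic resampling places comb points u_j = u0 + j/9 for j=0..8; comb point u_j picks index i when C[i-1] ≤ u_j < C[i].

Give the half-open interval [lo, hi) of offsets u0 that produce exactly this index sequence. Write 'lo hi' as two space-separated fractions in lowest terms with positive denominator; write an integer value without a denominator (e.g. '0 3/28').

C = [4/47, 4/47, 13/47, 19/47, 19/47, 23/47, 31/47, 38/47, 1]
j=0 picked index 0: u0 ∈ [0, 4/47)
j=1 picked index 2: u0 ∈ [-11/423, 70/423)
j=2 picked index 2: u0 ∈ [-58/423, 23/423)
j=3 picked index 3: u0 ∈ [-8/141, 10/141)
j=4 picked index 5: u0 ∈ [-17/423, 19/423)
j=5 picked index 6: u0 ∈ [-28/423, 44/423)
j=6 picked index 7: u0 ∈ [-1/141, 20/141)
j=7 picked index 8: u0 ∈ [13/423, 2/9)
j=8 picked index 8: u0 ∈ [-34/423, 1/9)
intersection: [13/423, 19/423)

13/423 19/423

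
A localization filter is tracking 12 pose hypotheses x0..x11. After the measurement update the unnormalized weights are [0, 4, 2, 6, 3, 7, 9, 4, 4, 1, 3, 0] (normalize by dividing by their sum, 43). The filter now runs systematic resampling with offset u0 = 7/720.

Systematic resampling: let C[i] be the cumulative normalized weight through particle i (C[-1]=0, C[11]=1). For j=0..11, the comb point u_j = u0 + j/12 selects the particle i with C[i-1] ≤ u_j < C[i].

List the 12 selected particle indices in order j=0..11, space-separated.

1 2 3 3 4 5 5 6 6 7 8 9

C = [0, 4/43, 6/43, 12/43, 15/43, 22/43, 31/43, 35/43, 39/43, 40/43, 1, 1]
j=0: u_0=7/720 ∈ [0, 4/43) → index 1
j=1: u_1=67/720 ∈ [4/43, 6/43) → index 2
j=2: u_2=127/720 ∈ [6/43, 12/43) → index 3
j=3: u_3=187/720 ∈ [6/43, 12/43) → index 3
j=4: u_4=247/720 ∈ [12/43, 15/43) → index 4
j=5: u_5=307/720 ∈ [15/43, 22/43) → index 5
j=6: u_6=367/720 ∈ [15/43, 22/43) → index 5
j=7: u_7=427/720 ∈ [22/43, 31/43) → index 6
j=8: u_8=487/720 ∈ [22/43, 31/43) → index 6
j=9: u_9=547/720 ∈ [31/43, 35/43) → index 7
j=10: u_10=607/720 ∈ [35/43, 39/43) → index 8
j=11: u_11=667/720 ∈ [39/43, 40/43) → index 9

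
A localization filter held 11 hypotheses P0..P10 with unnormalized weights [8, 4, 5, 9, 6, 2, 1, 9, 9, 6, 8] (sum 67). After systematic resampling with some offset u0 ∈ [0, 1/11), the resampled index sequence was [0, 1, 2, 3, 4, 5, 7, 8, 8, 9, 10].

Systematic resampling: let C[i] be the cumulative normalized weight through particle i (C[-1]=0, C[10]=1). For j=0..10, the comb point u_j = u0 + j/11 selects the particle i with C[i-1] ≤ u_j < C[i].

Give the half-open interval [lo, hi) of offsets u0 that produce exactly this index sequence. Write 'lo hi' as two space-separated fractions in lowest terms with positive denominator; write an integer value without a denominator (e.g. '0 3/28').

21/737 39/737

C = [8/67, 12/67, 17/67, 26/67, 32/67, 34/67, 35/67, 44/67, 53/67, 59/67, 1]
j=0 picked index 0: u0 ∈ [0, 8/67)
j=1 picked index 1: u0 ∈ [21/737, 65/737)
j=2 picked index 2: u0 ∈ [-2/737, 53/737)
j=3 picked index 3: u0 ∈ [-14/737, 85/737)
j=4 picked index 4: u0 ∈ [18/737, 84/737)
j=5 picked index 5: u0 ∈ [17/737, 39/737)
j=6 picked index 7: u0 ∈ [-17/737, 82/737)
j=7 picked index 8: u0 ∈ [15/737, 114/737)
j=8 picked index 8: u0 ∈ [-52/737, 47/737)
j=9 picked index 9: u0 ∈ [-20/737, 46/737)
j=10 picked index 10: u0 ∈ [-21/737, 1/11)
intersection: [21/737, 39/737)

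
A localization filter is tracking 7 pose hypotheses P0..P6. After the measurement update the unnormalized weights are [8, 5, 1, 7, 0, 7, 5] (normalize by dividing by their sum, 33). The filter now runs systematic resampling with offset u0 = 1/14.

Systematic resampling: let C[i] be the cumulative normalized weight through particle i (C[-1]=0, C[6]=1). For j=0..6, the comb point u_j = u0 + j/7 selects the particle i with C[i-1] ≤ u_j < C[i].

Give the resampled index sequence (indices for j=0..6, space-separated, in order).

0 0 1 3 5 5 6

C = [8/33, 13/33, 14/33, 7/11, 7/11, 28/33, 1]
j=0: u_0=1/14 ∈ [0, 8/33) → index 0
j=1: u_1=3/14 ∈ [0, 8/33) → index 0
j=2: u_2=5/14 ∈ [8/33, 13/33) → index 1
j=3: u_3=1/2 ∈ [14/33, 7/11) → index 3
j=4: u_4=9/14 ∈ [7/11, 28/33) → index 5
j=5: u_5=11/14 ∈ [7/11, 28/33) → index 5
j=6: u_6=13/14 ∈ [28/33, 1) → index 6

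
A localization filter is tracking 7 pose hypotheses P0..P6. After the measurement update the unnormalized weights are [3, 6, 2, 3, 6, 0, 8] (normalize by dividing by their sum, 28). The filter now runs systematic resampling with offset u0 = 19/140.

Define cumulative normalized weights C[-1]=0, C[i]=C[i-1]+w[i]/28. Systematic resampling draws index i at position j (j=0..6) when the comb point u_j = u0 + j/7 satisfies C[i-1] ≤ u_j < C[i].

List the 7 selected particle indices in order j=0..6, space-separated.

C = [3/28, 9/28, 11/28, 1/2, 5/7, 5/7, 1]
j=0: u_0=19/140 ∈ [3/28, 9/28) → index 1
j=1: u_1=39/140 ∈ [3/28, 9/28) → index 1
j=2: u_2=59/140 ∈ [11/28, 1/2) → index 3
j=3: u_3=79/140 ∈ [1/2, 5/7) → index 4
j=4: u_4=99/140 ∈ [1/2, 5/7) → index 4
j=5: u_5=17/20 ∈ [5/7, 1) → index 6
j=6: u_6=139/140 ∈ [5/7, 1) → index 6

1 1 3 4 4 6 6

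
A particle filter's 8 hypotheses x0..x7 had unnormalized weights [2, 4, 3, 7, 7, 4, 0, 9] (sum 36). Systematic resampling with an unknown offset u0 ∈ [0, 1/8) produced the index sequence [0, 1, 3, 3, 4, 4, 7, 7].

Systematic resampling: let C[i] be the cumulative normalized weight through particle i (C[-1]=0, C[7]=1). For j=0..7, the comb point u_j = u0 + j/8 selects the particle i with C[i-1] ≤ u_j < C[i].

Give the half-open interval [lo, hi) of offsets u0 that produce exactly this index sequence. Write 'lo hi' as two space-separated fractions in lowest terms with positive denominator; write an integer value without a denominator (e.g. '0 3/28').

C = [1/18, 1/6, 1/4, 4/9, 23/36, 3/4, 3/4, 1]
j=0 picked index 0: u0 ∈ [0, 1/18)
j=1 picked index 1: u0 ∈ [-5/72, 1/24)
j=2 picked index 3: u0 ∈ [0, 7/36)
j=3 picked index 3: u0 ∈ [-1/8, 5/72)
j=4 picked index 4: u0 ∈ [-1/18, 5/36)
j=5 picked index 4: u0 ∈ [-13/72, 1/72)
j=6 picked index 7: u0 ∈ [0, 1/4)
j=7 picked index 7: u0 ∈ [-1/8, 1/8)
intersection: [0, 1/72)

0 1/72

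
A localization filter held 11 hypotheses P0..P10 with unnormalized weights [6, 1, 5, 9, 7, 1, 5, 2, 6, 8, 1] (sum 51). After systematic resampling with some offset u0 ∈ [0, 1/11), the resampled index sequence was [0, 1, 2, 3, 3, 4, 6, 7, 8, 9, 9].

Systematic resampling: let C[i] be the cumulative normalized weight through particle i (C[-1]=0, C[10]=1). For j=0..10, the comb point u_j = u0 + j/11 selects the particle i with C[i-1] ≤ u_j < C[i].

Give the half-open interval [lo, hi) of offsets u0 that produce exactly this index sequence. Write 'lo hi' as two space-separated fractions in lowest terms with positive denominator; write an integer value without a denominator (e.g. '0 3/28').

C = [2/17, 7/51, 4/17, 7/17, 28/51, 29/51, 2/3, 12/17, 14/17, 50/51, 1]
j=0 picked index 0: u0 ∈ [0, 2/17)
j=1 picked index 1: u0 ∈ [5/187, 26/561)
j=2 picked index 2: u0 ∈ [-25/561, 10/187)
j=3 picked index 3: u0 ∈ [-7/187, 26/187)
j=4 picked index 3: u0 ∈ [-24/187, 9/187)
j=5 picked index 4: u0 ∈ [-8/187, 53/561)
j=6 picked index 6: u0 ∈ [13/561, 4/33)
j=7 picked index 7: u0 ∈ [1/33, 13/187)
j=8 picked index 8: u0 ∈ [-4/187, 18/187)
j=9 picked index 9: u0 ∈ [1/187, 91/561)
j=10 picked index 9: u0 ∈ [-16/187, 40/561)
intersection: [1/33, 26/561)

1/33 26/561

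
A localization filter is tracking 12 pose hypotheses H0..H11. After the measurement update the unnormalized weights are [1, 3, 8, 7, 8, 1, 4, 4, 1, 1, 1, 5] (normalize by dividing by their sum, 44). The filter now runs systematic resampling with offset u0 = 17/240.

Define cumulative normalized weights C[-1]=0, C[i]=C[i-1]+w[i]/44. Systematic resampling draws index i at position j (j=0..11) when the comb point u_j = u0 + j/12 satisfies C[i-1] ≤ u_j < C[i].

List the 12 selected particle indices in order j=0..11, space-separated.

C = [1/44, 1/11, 3/11, 19/44, 27/44, 7/11, 8/11, 9/11, 37/44, 19/22, 39/44, 1]
j=0: u_0=17/240 ∈ [1/44, 1/11) → index 1
j=1: u_1=37/240 ∈ [1/11, 3/11) → index 2
j=2: u_2=19/80 ∈ [1/11, 3/11) → index 2
j=3: u_3=77/240 ∈ [3/11, 19/44) → index 3
j=4: u_4=97/240 ∈ [3/11, 19/44) → index 3
j=5: u_5=39/80 ∈ [19/44, 27/44) → index 4
j=6: u_6=137/240 ∈ [19/44, 27/44) → index 4
j=7: u_7=157/240 ∈ [7/11, 8/11) → index 6
j=8: u_8=59/80 ∈ [8/11, 9/11) → index 7
j=9: u_9=197/240 ∈ [9/11, 37/44) → index 8
j=10: u_10=217/240 ∈ [39/44, 1) → index 11
j=11: u_11=79/80 ∈ [39/44, 1) → index 11

1 2 2 3 3 4 4 6 7 8 11 11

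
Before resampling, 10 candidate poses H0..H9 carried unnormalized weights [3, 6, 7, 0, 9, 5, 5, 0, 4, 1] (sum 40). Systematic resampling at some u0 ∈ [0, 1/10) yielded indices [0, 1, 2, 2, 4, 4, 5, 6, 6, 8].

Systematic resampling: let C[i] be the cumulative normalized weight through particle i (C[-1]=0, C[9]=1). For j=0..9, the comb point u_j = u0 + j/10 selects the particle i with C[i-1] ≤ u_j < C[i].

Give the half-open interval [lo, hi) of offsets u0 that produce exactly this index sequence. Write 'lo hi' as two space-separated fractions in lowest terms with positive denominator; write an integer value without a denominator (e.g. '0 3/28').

C = [3/40, 9/40, 2/5, 2/5, 5/8, 3/4, 7/8, 7/8, 39/40, 1]
j=0 picked index 0: u0 ∈ [0, 3/40)
j=1 picked index 1: u0 ∈ [-1/40, 1/8)
j=2 picked index 2: u0 ∈ [1/40, 1/5)
j=3 picked index 2: u0 ∈ [-3/40, 1/10)
j=4 picked index 4: u0 ∈ [0, 9/40)
j=5 picked index 4: u0 ∈ [-1/10, 1/8)
j=6 picked index 5: u0 ∈ [1/40, 3/20)
j=7 picked index 6: u0 ∈ [1/20, 7/40)
j=8 picked index 6: u0 ∈ [-1/20, 3/40)
j=9 picked index 8: u0 ∈ [-1/40, 3/40)
intersection: [1/20, 3/40)

1/20 3/40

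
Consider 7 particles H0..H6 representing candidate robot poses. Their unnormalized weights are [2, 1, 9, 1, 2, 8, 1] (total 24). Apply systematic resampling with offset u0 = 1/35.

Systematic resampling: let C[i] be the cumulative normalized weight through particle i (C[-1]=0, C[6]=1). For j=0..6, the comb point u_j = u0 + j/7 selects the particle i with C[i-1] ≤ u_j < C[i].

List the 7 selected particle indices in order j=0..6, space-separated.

0 2 2 2 4 5 5

C = [1/12, 1/8, 1/2, 13/24, 5/8, 23/24, 1]
j=0: u_0=1/35 ∈ [0, 1/12) → index 0
j=1: u_1=6/35 ∈ [1/8, 1/2) → index 2
j=2: u_2=11/35 ∈ [1/8, 1/2) → index 2
j=3: u_3=16/35 ∈ [1/8, 1/2) → index 2
j=4: u_4=3/5 ∈ [13/24, 5/8) → index 4
j=5: u_5=26/35 ∈ [5/8, 23/24) → index 5
j=6: u_6=31/35 ∈ [5/8, 23/24) → index 5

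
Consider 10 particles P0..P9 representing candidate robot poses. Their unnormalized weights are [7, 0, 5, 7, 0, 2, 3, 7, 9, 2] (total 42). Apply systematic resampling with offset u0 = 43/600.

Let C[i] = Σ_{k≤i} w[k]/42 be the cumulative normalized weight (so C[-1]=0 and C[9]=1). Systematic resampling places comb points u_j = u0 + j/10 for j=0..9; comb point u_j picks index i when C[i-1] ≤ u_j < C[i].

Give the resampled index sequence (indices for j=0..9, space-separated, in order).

0 2 2 3 5 7 7 8 8 9

C = [1/6, 1/6, 2/7, 19/42, 19/42, 1/2, 4/7, 31/42, 20/21, 1]
j=0: u_0=43/600 ∈ [0, 1/6) → index 0
j=1: u_1=103/600 ∈ [1/6, 2/7) → index 2
j=2: u_2=163/600 ∈ [1/6, 2/7) → index 2
j=3: u_3=223/600 ∈ [2/7, 19/42) → index 3
j=4: u_4=283/600 ∈ [19/42, 1/2) → index 5
j=5: u_5=343/600 ∈ [4/7, 31/42) → index 7
j=6: u_6=403/600 ∈ [4/7, 31/42) → index 7
j=7: u_7=463/600 ∈ [31/42, 20/21) → index 8
j=8: u_8=523/600 ∈ [31/42, 20/21) → index 8
j=9: u_9=583/600 ∈ [20/21, 1) → index 9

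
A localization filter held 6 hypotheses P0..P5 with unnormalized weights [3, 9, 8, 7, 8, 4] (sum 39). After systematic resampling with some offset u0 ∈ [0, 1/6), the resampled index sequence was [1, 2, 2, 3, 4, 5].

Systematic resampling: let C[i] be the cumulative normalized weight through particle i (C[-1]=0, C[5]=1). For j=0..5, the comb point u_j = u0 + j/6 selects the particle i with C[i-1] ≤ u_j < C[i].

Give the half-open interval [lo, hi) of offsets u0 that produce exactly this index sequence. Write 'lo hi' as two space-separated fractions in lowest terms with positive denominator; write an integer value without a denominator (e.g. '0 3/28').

C = [1/13, 4/13, 20/39, 9/13, 35/39, 1]
j=0 picked index 1: u0 ∈ [1/13, 4/13)
j=1 picked index 2: u0 ∈ [11/78, 9/26)
j=2 picked index 2: u0 ∈ [-1/39, 7/39)
j=3 picked index 3: u0 ∈ [1/78, 5/26)
j=4 picked index 4: u0 ∈ [1/39, 3/13)
j=5 picked index 5: u0 ∈ [5/78, 1/6)
intersection: [11/78, 1/6)

11/78 1/6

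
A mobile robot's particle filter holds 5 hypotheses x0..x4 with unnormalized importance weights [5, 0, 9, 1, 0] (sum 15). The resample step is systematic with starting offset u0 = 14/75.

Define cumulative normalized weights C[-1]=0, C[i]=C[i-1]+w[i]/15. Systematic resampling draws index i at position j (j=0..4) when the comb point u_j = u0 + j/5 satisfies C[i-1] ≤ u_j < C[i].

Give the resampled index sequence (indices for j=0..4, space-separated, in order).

0 2 2 2 3

C = [1/3, 1/3, 14/15, 1, 1]
j=0: u_0=14/75 ∈ [0, 1/3) → index 0
j=1: u_1=29/75 ∈ [1/3, 14/15) → index 2
j=2: u_2=44/75 ∈ [1/3, 14/15) → index 2
j=3: u_3=59/75 ∈ [1/3, 14/15) → index 2
j=4: u_4=74/75 ∈ [14/15, 1) → index 3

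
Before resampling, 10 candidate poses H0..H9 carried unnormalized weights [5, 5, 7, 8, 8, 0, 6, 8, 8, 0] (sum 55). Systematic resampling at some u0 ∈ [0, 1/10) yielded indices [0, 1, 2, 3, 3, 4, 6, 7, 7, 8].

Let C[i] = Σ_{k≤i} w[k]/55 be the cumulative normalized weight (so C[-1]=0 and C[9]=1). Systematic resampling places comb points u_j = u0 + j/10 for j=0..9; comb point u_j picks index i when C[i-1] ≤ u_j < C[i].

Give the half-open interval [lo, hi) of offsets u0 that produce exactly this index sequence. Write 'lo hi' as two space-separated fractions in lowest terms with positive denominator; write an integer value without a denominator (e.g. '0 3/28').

1/110 3/55

C = [1/11, 2/11, 17/55, 5/11, 3/5, 3/5, 39/55, 47/55, 1, 1]
j=0 picked index 0: u0 ∈ [0, 1/11)
j=1 picked index 1: u0 ∈ [-1/110, 9/110)
j=2 picked index 2: u0 ∈ [-1/55, 6/55)
j=3 picked index 3: u0 ∈ [1/110, 17/110)
j=4 picked index 3: u0 ∈ [-1/11, 3/55)
j=5 picked index 4: u0 ∈ [-1/22, 1/10)
j=6 picked index 6: u0 ∈ [0, 6/55)
j=7 picked index 7: u0 ∈ [1/110, 17/110)
j=8 picked index 7: u0 ∈ [-1/11, 3/55)
j=9 picked index 8: u0 ∈ [-1/22, 1/10)
intersection: [1/110, 3/55)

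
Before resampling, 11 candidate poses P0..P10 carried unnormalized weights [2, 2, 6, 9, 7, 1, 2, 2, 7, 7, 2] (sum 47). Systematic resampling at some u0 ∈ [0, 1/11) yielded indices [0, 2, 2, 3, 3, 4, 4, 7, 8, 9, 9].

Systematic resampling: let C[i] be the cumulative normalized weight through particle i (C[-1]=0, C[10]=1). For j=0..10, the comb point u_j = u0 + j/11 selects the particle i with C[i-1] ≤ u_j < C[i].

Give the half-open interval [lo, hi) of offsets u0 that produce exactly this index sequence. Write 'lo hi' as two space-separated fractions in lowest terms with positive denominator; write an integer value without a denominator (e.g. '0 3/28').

0 4/517

C = [2/47, 4/47, 10/47, 19/47, 26/47, 27/47, 29/47, 31/47, 38/47, 45/47, 1]
j=0 picked index 0: u0 ∈ [0, 2/47)
j=1 picked index 2: u0 ∈ [-3/517, 63/517)
j=2 picked index 2: u0 ∈ [-50/517, 16/517)
j=3 picked index 3: u0 ∈ [-31/517, 68/517)
j=4 picked index 3: u0 ∈ [-78/517, 21/517)
j=5 picked index 4: u0 ∈ [-26/517, 51/517)
j=6 picked index 4: u0 ∈ [-73/517, 4/517)
j=7 picked index 7: u0 ∈ [-10/517, 12/517)
j=8 picked index 8: u0 ∈ [-35/517, 42/517)
j=9 picked index 9: u0 ∈ [-5/517, 72/517)
j=10 picked index 9: u0 ∈ [-52/517, 25/517)
intersection: [0, 4/517)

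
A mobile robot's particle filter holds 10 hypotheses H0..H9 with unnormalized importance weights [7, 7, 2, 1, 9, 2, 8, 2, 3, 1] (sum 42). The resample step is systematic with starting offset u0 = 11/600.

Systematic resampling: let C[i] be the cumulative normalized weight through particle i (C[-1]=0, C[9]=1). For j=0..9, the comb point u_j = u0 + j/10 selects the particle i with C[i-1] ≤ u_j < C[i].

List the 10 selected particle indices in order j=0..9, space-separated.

0 0 1 1 4 4 4 6 6 8

C = [1/6, 1/3, 8/21, 17/42, 13/21, 2/3, 6/7, 19/21, 41/42, 1]
j=0: u_0=11/600 ∈ [0, 1/6) → index 0
j=1: u_1=71/600 ∈ [0, 1/6) → index 0
j=2: u_2=131/600 ∈ [1/6, 1/3) → index 1
j=3: u_3=191/600 ∈ [1/6, 1/3) → index 1
j=4: u_4=251/600 ∈ [17/42, 13/21) → index 4
j=5: u_5=311/600 ∈ [17/42, 13/21) → index 4
j=6: u_6=371/600 ∈ [17/42, 13/21) → index 4
j=7: u_7=431/600 ∈ [2/3, 6/7) → index 6
j=8: u_8=491/600 ∈ [2/3, 6/7) → index 6
j=9: u_9=551/600 ∈ [19/21, 41/42) → index 8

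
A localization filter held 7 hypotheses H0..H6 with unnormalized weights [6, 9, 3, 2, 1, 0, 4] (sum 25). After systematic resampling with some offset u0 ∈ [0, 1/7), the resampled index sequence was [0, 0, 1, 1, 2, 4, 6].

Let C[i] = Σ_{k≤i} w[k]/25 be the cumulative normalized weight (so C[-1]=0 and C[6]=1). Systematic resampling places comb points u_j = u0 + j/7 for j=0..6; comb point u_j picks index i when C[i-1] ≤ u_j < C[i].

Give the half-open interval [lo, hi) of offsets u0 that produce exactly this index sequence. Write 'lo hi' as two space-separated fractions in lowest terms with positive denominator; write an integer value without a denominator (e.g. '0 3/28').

3/35 17/175

C = [6/25, 3/5, 18/25, 4/5, 21/25, 21/25, 1]
j=0 picked index 0: u0 ∈ [0, 6/25)
j=1 picked index 0: u0 ∈ [-1/7, 17/175)
j=2 picked index 1: u0 ∈ [-8/175, 11/35)
j=3 picked index 1: u0 ∈ [-33/175, 6/35)
j=4 picked index 2: u0 ∈ [1/35, 26/175)
j=5 picked index 4: u0 ∈ [3/35, 22/175)
j=6 picked index 6: u0 ∈ [-3/175, 1/7)
intersection: [3/35, 17/175)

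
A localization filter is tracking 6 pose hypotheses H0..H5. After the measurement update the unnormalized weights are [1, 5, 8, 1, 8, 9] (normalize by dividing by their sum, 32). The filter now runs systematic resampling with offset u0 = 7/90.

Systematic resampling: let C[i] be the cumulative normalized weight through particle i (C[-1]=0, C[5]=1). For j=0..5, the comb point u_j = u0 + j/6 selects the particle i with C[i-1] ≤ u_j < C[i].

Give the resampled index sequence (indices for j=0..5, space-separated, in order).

C = [1/32, 3/16, 7/16, 15/32, 23/32, 1]
j=0: u_0=7/90 ∈ [1/32, 3/16) → index 1
j=1: u_1=11/45 ∈ [3/16, 7/16) → index 2
j=2: u_2=37/90 ∈ [3/16, 7/16) → index 2
j=3: u_3=26/45 ∈ [15/32, 23/32) → index 4
j=4: u_4=67/90 ∈ [23/32, 1) → index 5
j=5: u_5=41/45 ∈ [23/32, 1) → index 5

1 2 2 4 5 5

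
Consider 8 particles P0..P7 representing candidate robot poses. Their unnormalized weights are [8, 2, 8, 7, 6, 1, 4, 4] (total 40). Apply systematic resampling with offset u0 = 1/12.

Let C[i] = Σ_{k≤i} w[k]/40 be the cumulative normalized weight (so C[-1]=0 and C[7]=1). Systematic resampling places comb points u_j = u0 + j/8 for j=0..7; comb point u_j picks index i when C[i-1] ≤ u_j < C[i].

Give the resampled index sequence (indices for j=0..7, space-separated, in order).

C = [1/5, 1/4, 9/20, 5/8, 31/40, 4/5, 9/10, 1]
j=0: u_0=1/12 ∈ [0, 1/5) → index 0
j=1: u_1=5/24 ∈ [1/5, 1/4) → index 1
j=2: u_2=1/3 ∈ [1/4, 9/20) → index 2
j=3: u_3=11/24 ∈ [9/20, 5/8) → index 3
j=4: u_4=7/12 ∈ [9/20, 5/8) → index 3
j=5: u_5=17/24 ∈ [5/8, 31/40) → index 4
j=6: u_6=5/6 ∈ [4/5, 9/10) → index 6
j=7: u_7=23/24 ∈ [9/10, 1) → index 7

0 1 2 3 3 4 6 7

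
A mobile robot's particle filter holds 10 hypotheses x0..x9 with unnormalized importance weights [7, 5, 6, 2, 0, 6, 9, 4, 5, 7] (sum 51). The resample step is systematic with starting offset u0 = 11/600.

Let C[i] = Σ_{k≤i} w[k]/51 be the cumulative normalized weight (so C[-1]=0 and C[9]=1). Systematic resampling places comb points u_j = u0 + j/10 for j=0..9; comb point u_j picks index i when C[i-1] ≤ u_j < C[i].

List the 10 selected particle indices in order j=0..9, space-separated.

C = [7/51, 4/17, 6/17, 20/51, 20/51, 26/51, 35/51, 13/17, 44/51, 1]
j=0: u_0=11/600 ∈ [0, 7/51) → index 0
j=1: u_1=71/600 ∈ [0, 7/51) → index 0
j=2: u_2=131/600 ∈ [7/51, 4/17) → index 1
j=3: u_3=191/600 ∈ [4/17, 6/17) → index 2
j=4: u_4=251/600 ∈ [20/51, 26/51) → index 5
j=5: u_5=311/600 ∈ [26/51, 35/51) → index 6
j=6: u_6=371/600 ∈ [26/51, 35/51) → index 6
j=7: u_7=431/600 ∈ [35/51, 13/17) → index 7
j=8: u_8=491/600 ∈ [13/17, 44/51) → index 8
j=9: u_9=551/600 ∈ [44/51, 1) → index 9

0 0 1 2 5 6 6 7 8 9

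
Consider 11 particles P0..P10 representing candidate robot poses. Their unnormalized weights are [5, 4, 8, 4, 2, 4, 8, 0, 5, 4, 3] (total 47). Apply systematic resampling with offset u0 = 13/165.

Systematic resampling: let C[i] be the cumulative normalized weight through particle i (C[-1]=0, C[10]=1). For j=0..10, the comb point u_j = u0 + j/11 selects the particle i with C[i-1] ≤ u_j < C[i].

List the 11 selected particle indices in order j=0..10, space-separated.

C = [5/47, 9/47, 17/47, 21/47, 23/47, 27/47, 35/47, 35/47, 40/47, 44/47, 1]
j=0: u_0=13/165 ∈ [0, 5/47) → index 0
j=1: u_1=28/165 ∈ [5/47, 9/47) → index 1
j=2: u_2=43/165 ∈ [9/47, 17/47) → index 2
j=3: u_3=58/165 ∈ [9/47, 17/47) → index 2
j=4: u_4=73/165 ∈ [17/47, 21/47) → index 3
j=5: u_5=8/15 ∈ [23/47, 27/47) → index 5
j=6: u_6=103/165 ∈ [27/47, 35/47) → index 6
j=7: u_7=118/165 ∈ [27/47, 35/47) → index 6
j=8: u_8=133/165 ∈ [35/47, 40/47) → index 8
j=9: u_9=148/165 ∈ [40/47, 44/47) → index 9
j=10: u_10=163/165 ∈ [44/47, 1) → index 10

0 1 2 2 3 5 6 6 8 9 10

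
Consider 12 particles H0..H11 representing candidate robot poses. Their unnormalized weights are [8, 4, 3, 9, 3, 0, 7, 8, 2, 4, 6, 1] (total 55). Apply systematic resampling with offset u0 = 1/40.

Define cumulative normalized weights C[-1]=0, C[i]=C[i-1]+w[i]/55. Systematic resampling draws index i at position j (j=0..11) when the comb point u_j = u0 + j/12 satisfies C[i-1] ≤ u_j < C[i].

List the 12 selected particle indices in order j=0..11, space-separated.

C = [8/55, 12/55, 3/11, 24/55, 27/55, 27/55, 34/55, 42/55, 4/5, 48/55, 54/55, 1]
j=0: u_0=1/40 ∈ [0, 8/55) → index 0
j=1: u_1=13/120 ∈ [0, 8/55) → index 0
j=2: u_2=23/120 ∈ [8/55, 12/55) → index 1
j=3: u_3=11/40 ∈ [3/11, 24/55) → index 3
j=4: u_4=43/120 ∈ [3/11, 24/55) → index 3
j=5: u_5=53/120 ∈ [24/55, 27/55) → index 4
j=6: u_6=21/40 ∈ [27/55, 34/55) → index 6
j=7: u_7=73/120 ∈ [27/55, 34/55) → index 6
j=8: u_8=83/120 ∈ [34/55, 42/55) → index 7
j=9: u_9=31/40 ∈ [42/55, 4/5) → index 8
j=10: u_10=103/120 ∈ [4/5, 48/55) → index 9
j=11: u_11=113/120 ∈ [48/55, 54/55) → index 10

0 0 1 3 3 4 6 6 7 8 9 10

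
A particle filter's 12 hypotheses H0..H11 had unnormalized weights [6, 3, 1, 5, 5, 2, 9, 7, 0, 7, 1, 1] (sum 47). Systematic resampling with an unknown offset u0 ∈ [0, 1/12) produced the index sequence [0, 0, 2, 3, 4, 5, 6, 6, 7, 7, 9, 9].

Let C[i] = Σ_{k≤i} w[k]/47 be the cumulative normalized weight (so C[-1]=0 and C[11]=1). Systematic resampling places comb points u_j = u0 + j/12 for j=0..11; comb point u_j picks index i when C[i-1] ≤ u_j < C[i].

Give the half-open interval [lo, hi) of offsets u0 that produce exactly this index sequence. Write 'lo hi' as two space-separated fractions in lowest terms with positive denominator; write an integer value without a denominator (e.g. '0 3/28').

C = [6/47, 9/47, 10/47, 15/47, 20/47, 22/47, 31/47, 38/47, 38/47, 45/47, 46/47, 1]
j=0 picked index 0: u0 ∈ [0, 6/47)
j=1 picked index 0: u0 ∈ [-1/12, 25/564)
j=2 picked index 2: u0 ∈ [7/282, 13/282)
j=3 picked index 3: u0 ∈ [-7/188, 13/188)
j=4 picked index 4: u0 ∈ [-2/141, 13/141)
j=5 picked index 5: u0 ∈ [5/564, 29/564)
j=6 picked index 6: u0 ∈ [-3/94, 15/94)
j=7 picked index 6: u0 ∈ [-65/564, 43/564)
j=8 picked index 7: u0 ∈ [-1/141, 20/141)
j=9 picked index 7: u0 ∈ [-17/188, 11/188)
j=10 picked index 9: u0 ∈ [-7/282, 35/282)
j=11 picked index 9: u0 ∈ [-61/564, 23/564)
intersection: [7/282, 23/564)

7/282 23/564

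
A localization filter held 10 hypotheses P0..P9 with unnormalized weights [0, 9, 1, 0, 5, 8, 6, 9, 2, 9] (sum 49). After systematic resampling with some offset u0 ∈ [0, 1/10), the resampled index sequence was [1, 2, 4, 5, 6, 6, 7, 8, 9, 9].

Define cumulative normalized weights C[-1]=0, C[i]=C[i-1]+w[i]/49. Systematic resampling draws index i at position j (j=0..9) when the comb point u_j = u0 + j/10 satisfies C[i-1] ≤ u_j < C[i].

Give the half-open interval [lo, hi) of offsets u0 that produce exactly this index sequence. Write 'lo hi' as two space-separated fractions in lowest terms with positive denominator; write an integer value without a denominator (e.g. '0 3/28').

41/490 9/98

C = [0, 9/49, 10/49, 10/49, 15/49, 23/49, 29/49, 38/49, 40/49, 1]
j=0 picked index 1: u0 ∈ [0, 9/49)
j=1 picked index 2: u0 ∈ [41/490, 51/490)
j=2 picked index 4: u0 ∈ [1/245, 26/245)
j=3 picked index 5: u0 ∈ [3/490, 83/490)
j=4 picked index 6: u0 ∈ [17/245, 47/245)
j=5 picked index 6: u0 ∈ [-3/98, 9/98)
j=6 picked index 7: u0 ∈ [-2/245, 43/245)
j=7 picked index 8: u0 ∈ [37/490, 57/490)
j=8 picked index 9: u0 ∈ [4/245, 1/5)
j=9 picked index 9: u0 ∈ [-41/490, 1/10)
intersection: [41/490, 9/98)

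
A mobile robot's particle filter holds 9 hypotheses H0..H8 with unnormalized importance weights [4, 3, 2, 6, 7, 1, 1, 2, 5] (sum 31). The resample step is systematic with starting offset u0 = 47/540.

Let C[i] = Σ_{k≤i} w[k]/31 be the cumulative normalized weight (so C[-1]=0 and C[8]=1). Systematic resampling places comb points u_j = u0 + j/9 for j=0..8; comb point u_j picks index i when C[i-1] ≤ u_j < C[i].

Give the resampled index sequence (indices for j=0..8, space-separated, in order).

C = [4/31, 7/31, 9/31, 15/31, 22/31, 23/31, 24/31, 26/31, 1]
j=0: u_0=47/540 ∈ [0, 4/31) → index 0
j=1: u_1=107/540 ∈ [4/31, 7/31) → index 1
j=2: u_2=167/540 ∈ [9/31, 15/31) → index 3
j=3: u_3=227/540 ∈ [9/31, 15/31) → index 3
j=4: u_4=287/540 ∈ [15/31, 22/31) → index 4
j=5: u_5=347/540 ∈ [15/31, 22/31) → index 4
j=6: u_6=407/540 ∈ [23/31, 24/31) → index 6
j=7: u_7=467/540 ∈ [26/31, 1) → index 8
j=8: u_8=527/540 ∈ [26/31, 1) → index 8

0 1 3 3 4 4 6 8 8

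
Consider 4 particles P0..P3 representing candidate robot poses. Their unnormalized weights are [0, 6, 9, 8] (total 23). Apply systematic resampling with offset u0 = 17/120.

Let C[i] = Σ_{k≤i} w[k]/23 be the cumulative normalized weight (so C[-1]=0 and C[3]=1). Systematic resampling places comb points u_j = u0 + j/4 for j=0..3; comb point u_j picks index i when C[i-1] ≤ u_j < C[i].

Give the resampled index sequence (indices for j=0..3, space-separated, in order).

1 2 2 3

C = [0, 6/23, 15/23, 1]
j=0: u_0=17/120 ∈ [0, 6/23) → index 1
j=1: u_1=47/120 ∈ [6/23, 15/23) → index 2
j=2: u_2=77/120 ∈ [6/23, 15/23) → index 2
j=3: u_3=107/120 ∈ [15/23, 1) → index 3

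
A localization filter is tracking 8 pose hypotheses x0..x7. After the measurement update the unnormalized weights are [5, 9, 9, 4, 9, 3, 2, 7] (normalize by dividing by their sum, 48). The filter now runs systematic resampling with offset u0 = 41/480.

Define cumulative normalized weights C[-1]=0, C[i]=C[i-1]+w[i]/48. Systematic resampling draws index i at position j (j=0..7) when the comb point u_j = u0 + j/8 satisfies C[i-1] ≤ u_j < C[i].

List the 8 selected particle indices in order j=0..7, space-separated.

0 1 2 2 4 4 6 7

C = [5/48, 7/24, 23/48, 9/16, 3/4, 13/16, 41/48, 1]
j=0: u_0=41/480 ∈ [0, 5/48) → index 0
j=1: u_1=101/480 ∈ [5/48, 7/24) → index 1
j=2: u_2=161/480 ∈ [7/24, 23/48) → index 2
j=3: u_3=221/480 ∈ [7/24, 23/48) → index 2
j=4: u_4=281/480 ∈ [9/16, 3/4) → index 4
j=5: u_5=341/480 ∈ [9/16, 3/4) → index 4
j=6: u_6=401/480 ∈ [13/16, 41/48) → index 6
j=7: u_7=461/480 ∈ [41/48, 1) → index 7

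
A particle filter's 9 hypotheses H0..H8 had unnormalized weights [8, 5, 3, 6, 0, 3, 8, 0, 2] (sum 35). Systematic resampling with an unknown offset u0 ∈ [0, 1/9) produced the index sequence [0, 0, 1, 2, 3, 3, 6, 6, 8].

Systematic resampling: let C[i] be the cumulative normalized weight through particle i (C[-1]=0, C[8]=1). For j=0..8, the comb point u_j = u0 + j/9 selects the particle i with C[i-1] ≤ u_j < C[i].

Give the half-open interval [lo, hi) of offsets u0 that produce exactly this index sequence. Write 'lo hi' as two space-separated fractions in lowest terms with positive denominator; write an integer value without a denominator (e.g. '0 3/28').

C = [8/35, 13/35, 16/35, 22/35, 22/35, 5/7, 33/35, 33/35, 1]
j=0 picked index 0: u0 ∈ [0, 8/35)
j=1 picked index 0: u0 ∈ [-1/9, 37/315)
j=2 picked index 1: u0 ∈ [2/315, 47/315)
j=3 picked index 2: u0 ∈ [4/105, 13/105)
j=4 picked index 3: u0 ∈ [4/315, 58/315)
j=5 picked index 3: u0 ∈ [-31/315, 23/315)
j=6 picked index 6: u0 ∈ [1/21, 29/105)
j=7 picked index 6: u0 ∈ [-4/63, 52/315)
j=8 picked index 8: u0 ∈ [17/315, 1/9)
intersection: [17/315, 23/315)

17/315 23/315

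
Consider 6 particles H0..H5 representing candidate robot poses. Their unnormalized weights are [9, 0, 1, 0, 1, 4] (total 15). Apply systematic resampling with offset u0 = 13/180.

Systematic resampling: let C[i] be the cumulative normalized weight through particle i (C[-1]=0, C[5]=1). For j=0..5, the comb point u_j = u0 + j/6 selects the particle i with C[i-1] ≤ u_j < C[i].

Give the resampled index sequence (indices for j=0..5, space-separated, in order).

C = [3/5, 3/5, 2/3, 2/3, 11/15, 1]
j=0: u_0=13/180 ∈ [0, 3/5) → index 0
j=1: u_1=43/180 ∈ [0, 3/5) → index 0
j=2: u_2=73/180 ∈ [0, 3/5) → index 0
j=3: u_3=103/180 ∈ [0, 3/5) → index 0
j=4: u_4=133/180 ∈ [11/15, 1) → index 5
j=5: u_5=163/180 ∈ [11/15, 1) → index 5

0 0 0 0 5 5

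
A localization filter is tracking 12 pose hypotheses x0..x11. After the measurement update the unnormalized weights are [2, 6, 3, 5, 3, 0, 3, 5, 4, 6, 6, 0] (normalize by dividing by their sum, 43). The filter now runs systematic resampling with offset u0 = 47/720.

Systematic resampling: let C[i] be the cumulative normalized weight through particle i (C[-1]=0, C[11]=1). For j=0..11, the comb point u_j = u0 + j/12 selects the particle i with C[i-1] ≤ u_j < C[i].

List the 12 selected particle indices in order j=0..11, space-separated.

C = [2/43, 8/43, 11/43, 16/43, 19/43, 19/43, 22/43, 27/43, 31/43, 37/43, 1, 1]
j=0: u_0=47/720 ∈ [2/43, 8/43) → index 1
j=1: u_1=107/720 ∈ [2/43, 8/43) → index 1
j=2: u_2=167/720 ∈ [8/43, 11/43) → index 2
j=3: u_3=227/720 ∈ [11/43, 16/43) → index 3
j=4: u_4=287/720 ∈ [16/43, 19/43) → index 4
j=5: u_5=347/720 ∈ [19/43, 22/43) → index 6
j=6: u_6=407/720 ∈ [22/43, 27/43) → index 7
j=7: u_7=467/720 ∈ [27/43, 31/43) → index 8
j=8: u_8=527/720 ∈ [31/43, 37/43) → index 9
j=9: u_9=587/720 ∈ [31/43, 37/43) → index 9
j=10: u_10=647/720 ∈ [37/43, 1) → index 10
j=11: u_11=707/720 ∈ [37/43, 1) → index 10

1 1 2 3 4 6 7 8 9 9 10 10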